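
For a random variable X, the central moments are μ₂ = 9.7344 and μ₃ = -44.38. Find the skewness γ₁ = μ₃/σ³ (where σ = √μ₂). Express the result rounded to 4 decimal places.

-1.4612

σ = √μ₂ = √9.7344 = 3.12000
σ³ = μ₂^(3/2) = 30.37133
γ₁ = μ₃/σ³ = -44.38 / 30.37133 ≈ -1.4612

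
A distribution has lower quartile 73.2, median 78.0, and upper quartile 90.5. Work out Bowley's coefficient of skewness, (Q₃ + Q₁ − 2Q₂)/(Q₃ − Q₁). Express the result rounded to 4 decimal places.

0.4451

numerator: Q₃ + Q₁ − 2Q₂ = 90.5 + 73.2 − 2×78.0 = 7.7000
denominator: Q₃ − Q₁ = 90.5 − 73.2 = 17.3000
Bowley skewness = 7.7000 / 17.3000 ≈ 0.4451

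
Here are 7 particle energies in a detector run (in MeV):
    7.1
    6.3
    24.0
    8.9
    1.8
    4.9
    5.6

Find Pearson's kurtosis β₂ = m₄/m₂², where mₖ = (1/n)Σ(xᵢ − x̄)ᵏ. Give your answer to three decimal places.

4.402

x̄ = 8.3714
Σ(xᵢ − x̄)² = 313.3543 ⇒ m₂ = 44.76490
Σ(xᵢ − x̄)⁴ = 61749.3082 ⇒ m₄ = 8821.32975
m₂² = 2003.89609
β₂ = m₄/m₂² = 8821.32975 / 2003.89609 ≈ 4.402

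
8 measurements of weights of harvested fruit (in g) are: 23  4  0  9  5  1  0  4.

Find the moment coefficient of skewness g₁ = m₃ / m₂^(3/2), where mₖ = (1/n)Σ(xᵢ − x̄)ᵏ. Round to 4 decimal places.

x̄ = (23 + 4 + 0 + 9 + 5 + 1 + 0 + 4) / 8 = 5.7500
deviations (xᵢ − x̄): 17.2500, -1.7500, -5.7500, 3.2500, -0.7500, -4.7500, -5.7500, -1.7500
Σ(xᵢ − x̄)² = 403.5000 ⇒ m₂ = 403.5000/8 = 50.43750
Σ(xᵢ − x̄)³ = 4668.7500 ⇒ m₃ = 4668.7500/8 = 583.59375
m₂^(3/2) = 50.43750^(1.5) = 358.20391
g₁ = m₃ / m₂^(3/2) = 583.59375 / 358.20391 ≈ 1.6292

1.6292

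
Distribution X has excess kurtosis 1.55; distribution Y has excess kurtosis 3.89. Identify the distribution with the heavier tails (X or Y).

Higher excess kurtosis ⇒ heavier tails relative to the normal distribution.
1.55 vs 3.89: the larger is 3.89, so Y has heavier tails.

Y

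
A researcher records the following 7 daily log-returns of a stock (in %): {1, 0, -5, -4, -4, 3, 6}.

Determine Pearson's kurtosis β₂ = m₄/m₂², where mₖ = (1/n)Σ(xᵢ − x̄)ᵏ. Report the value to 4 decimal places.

x̄ = -0.4286
Σ(xᵢ − x̄)² = 101.7143 ⇒ m₂ = 14.53061
Σ(xᵢ − x̄)⁴ = 2612.3732 ⇒ m₄ = 373.19617
m₂² = 211.13869
β₂ = m₄/m₂² = 373.19617 / 211.13869 ≈ 1.7675

1.7675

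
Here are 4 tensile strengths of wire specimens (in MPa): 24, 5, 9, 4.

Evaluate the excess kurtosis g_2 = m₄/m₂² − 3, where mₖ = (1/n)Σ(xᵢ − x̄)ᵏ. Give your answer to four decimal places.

-0.8246

x̄ = 10.5000
Σ(xᵢ − x̄)² = 257.0000 ⇒ m₂ = 64.25000
Σ(xᵢ − x̄)⁴ = 35920.2500 ⇒ m₄ = 8980.06250
m₂² = 4128.06250
g_2 = m₄/m₂² − 3 = 2.17537 − 3 ≈ -0.8246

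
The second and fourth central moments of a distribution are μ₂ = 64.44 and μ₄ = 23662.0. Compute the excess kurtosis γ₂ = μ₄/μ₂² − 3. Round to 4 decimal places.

μ₂² = 64.44² = 4152.51360
μ₄/μ₂² = 23662.0 / 4152.51360 = 5.69824
γ₂ = 5.69824 − 3 ≈ 2.6982

2.6982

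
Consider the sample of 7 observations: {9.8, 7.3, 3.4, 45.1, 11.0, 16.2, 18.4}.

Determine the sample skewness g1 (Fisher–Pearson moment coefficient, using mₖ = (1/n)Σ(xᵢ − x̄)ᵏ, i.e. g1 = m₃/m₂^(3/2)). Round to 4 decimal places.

1.4937

x̄ = (9.8 + 7.3 + 3.4 + 45.1 + 11.0 + 16.2 + 18.4) / 7 = 15.8857
deviations (xᵢ − x̄): -6.0857, -8.5857, -12.4857, 29.2143, -4.8857, 0.3143, 2.5143
Σ(xᵢ − x̄)² = 1150.4086 ⇒ m₂ = 1150.4086/7 = 164.34408
Σ(xᵢ − x̄)³ = 22028.2322 ⇒ m₃ = 22028.2322/7 = 3146.89032
m₂^(3/2) = 164.34408^(1.5) = 2106.83781
g1 = m₃ / m₂^(3/2) = 3146.89032 / 2106.83781 ≈ 1.4937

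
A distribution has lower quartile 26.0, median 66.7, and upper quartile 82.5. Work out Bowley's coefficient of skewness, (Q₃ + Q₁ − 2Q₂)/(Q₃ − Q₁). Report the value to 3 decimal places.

-0.441

numerator: Q₃ + Q₁ − 2Q₂ = 82.5 + 26.0 − 2×66.7 = -24.9000
denominator: Q₃ − Q₁ = 82.5 − 26.0 = 56.5000
Bowley skewness = -24.9000 / 56.5000 ≈ -0.441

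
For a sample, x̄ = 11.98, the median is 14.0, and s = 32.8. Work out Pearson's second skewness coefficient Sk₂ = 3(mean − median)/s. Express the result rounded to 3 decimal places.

Sk₂ = 3(11.98 − 14.0) / 32.8 = 3 × -2.0200 / 32.8
    = -6.0600 / 32.8 ≈ -0.185

-0.185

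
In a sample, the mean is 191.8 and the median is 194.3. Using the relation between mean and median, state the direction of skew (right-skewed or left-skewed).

mean − median = 191.8 − 194.3 = -2.5
mean < median ⇒ the longer tail is on the left ⇒ left-skewed (negatively skewed).

left-skewed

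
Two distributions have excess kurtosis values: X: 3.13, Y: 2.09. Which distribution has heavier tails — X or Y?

X

Higher excess kurtosis ⇒ heavier tails relative to the normal distribution.
3.13 vs 2.09: the larger is 3.13, so X has heavier tails.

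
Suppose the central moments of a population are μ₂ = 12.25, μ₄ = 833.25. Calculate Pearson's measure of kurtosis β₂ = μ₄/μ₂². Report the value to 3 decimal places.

5.553

μ₂² = 12.25² = 150.06250
μ₄/μ₂² = 833.25 / 150.06250 = 5.55269
β₂ ≈ 5.553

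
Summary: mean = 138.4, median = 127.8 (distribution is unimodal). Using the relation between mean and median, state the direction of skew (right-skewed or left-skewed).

mean − median = 138.4 − 127.8 = 10.6
mean > median ⇒ the longer tail is on the right ⇒ right-skewed (positively skewed).

right-skewed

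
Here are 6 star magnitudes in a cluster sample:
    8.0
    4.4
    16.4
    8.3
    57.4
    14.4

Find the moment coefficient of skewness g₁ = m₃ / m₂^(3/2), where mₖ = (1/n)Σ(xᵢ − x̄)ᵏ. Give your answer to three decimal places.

1.591

x̄ = (8.0 + 4.4 + 16.4 + 8.3 + 57.4 + 14.4) / 6 = 18.1500
deviations (xᵢ − x̄): -10.1500, -13.7500, -1.7500, -9.8500, 39.2500, -3.7500
Σ(xᵢ − x̄)² = 1946.7950 ⇒ m₂ = 1946.7950/6 = 324.46583
Σ(xᵢ − x̄)³ = 55808.0250 ⇒ m₃ = 55808.0250/6 = 9301.33750
m₂^(3/2) = 324.46583^(1.5) = 5844.58202
g₁ = m₃ / m₂^(3/2) = 9301.33750 / 5844.58202 ≈ 1.591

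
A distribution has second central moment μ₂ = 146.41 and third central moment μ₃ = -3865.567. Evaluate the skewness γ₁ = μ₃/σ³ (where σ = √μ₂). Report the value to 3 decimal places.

-2.182

σ = √μ₂ = √146.41 = 12.10000
σ³ = μ₂^(3/2) = 1771.56100
γ₁ = μ₃/σ³ = -3865.567 / 1771.56100 ≈ -2.182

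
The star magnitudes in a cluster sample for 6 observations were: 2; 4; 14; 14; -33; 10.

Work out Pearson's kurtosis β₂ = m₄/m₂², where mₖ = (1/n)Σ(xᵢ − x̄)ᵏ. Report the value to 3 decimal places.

x̄ = 1.8333
Σ(xᵢ − x̄)² = 1580.8333 ⇒ m₂ = 263.47222
Σ(xᵢ − x̄)⁴ = 1520539.8194 ⇒ m₄ = 253423.30324
m₂² = 69417.61188
β₂ = m₄/m₂² = 253423.30324 / 69417.61188 ≈ 3.651

3.651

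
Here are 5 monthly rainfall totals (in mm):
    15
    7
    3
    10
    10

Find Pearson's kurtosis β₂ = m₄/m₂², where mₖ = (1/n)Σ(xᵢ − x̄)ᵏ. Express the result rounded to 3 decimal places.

x̄ = 9.0000
Σ(xᵢ − x̄)² = 78.0000 ⇒ m₂ = 15.60000
Σ(xᵢ − x̄)⁴ = 2610.0000 ⇒ m₄ = 522.00000
m₂² = 243.36000
β₂ = m₄/m₂² = 522.00000 / 243.36000 ≈ 2.145

2.145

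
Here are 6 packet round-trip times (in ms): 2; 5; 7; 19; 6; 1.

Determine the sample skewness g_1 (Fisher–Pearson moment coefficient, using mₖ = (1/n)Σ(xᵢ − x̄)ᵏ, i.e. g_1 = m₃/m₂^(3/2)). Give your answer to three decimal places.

x̄ = (2 + 5 + 7 + 19 + 6 + 1) / 6 = 6.6667
deviations (xᵢ − x̄): -4.6667, -1.6667, 0.3333, 12.3333, -0.6667, -5.6667
Σ(xᵢ − x̄)² = 209.3333 ⇒ m₂ = 209.3333/6 = 34.88889
Σ(xᵢ − x̄)³ = 1587.5556 ⇒ m₃ = 1587.5556/6 = 264.59259
m₂^(3/2) = 34.88889^(1.5) = 206.07756
g_1 = m₃ / m₂^(3/2) = 264.59259 / 206.07756 ≈ 1.284

1.284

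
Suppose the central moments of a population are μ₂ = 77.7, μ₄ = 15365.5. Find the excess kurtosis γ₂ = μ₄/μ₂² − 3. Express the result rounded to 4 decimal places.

-0.4549

μ₂² = 77.7² = 6037.29000
μ₄/μ₂² = 15365.5 / 6037.29000 = 2.54510
γ₂ = 2.54510 − 3 ≈ -0.4549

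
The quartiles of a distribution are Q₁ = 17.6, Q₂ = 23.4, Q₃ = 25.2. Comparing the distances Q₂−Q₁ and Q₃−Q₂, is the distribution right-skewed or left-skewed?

left-skewed

Q₂ − Q₁ = 5.8;  Q₃ − Q₂ = 1.8
Q₂ − Q₁ > Q₃ − Q₂ ⇒ the lower half is more spread out ⇒ left-skewed.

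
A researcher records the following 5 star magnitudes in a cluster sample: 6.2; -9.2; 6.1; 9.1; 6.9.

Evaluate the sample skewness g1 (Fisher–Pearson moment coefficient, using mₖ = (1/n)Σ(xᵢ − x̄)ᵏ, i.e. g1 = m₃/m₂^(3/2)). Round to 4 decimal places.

x̄ = (6.2 - 9.2 + 6.1 + 9.1 + 6.9) / 5 = 3.8200
deviations (xᵢ − x̄): 2.3800, -13.0200, 2.2800, 5.2800, 3.0800
Σ(xᵢ − x̄)² = 217.7480 ⇒ m₂ = 217.7480/5 = 43.54960
Σ(xᵢ − x̄)³ = -2005.4059 ⇒ m₃ = -2005.4059/5 = -401.08118
m₂^(3/2) = 43.54960^(1.5) = 287.39305
g1 = m₃ / m₂^(3/2) = -401.08118 / 287.39305 ≈ -1.3956

-1.3956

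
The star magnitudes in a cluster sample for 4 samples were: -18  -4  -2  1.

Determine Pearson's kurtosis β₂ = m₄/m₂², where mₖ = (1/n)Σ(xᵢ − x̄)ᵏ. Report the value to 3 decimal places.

2.192

x̄ = -5.7500
Σ(xᵢ − x̄)² = 212.7500 ⇒ m₂ = 53.18750
Σ(xᵢ − x̄)⁴ = 24801.8281 ⇒ m₄ = 6200.45703
m₂² = 2828.91016
β₂ = m₄/m₂² = 6200.45703 / 2828.91016 ≈ 2.192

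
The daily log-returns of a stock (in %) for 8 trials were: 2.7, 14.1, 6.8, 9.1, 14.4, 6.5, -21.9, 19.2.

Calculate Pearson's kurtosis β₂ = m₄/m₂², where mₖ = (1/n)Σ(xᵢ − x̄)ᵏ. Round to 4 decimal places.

4.3776

x̄ = 6.3625
Σ(xᵢ − x̄)² = 1109.1588 ⇒ m₂ = 138.64484
Σ(xᵢ − x̄)⁴ = 673185.0252 ⇒ m₄ = 84148.12815
m₂² = 19222.39270
β₂ = m₄/m₂² = 84148.12815 / 19222.39270 ≈ 4.3776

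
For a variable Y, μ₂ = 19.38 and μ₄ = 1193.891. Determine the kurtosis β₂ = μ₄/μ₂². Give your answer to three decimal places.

3.179

μ₂² = 19.38² = 375.58440
μ₄/μ₂² = 1193.891 / 375.58440 = 3.17876
β₂ ≈ 3.179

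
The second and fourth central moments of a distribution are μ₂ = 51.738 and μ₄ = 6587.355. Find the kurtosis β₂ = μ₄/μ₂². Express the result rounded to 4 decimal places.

2.4609

μ₂² = 51.738² = 2676.82064
μ₄/μ₂² = 6587.355 / 2676.82064 = 2.46089
β₂ ≈ 2.4609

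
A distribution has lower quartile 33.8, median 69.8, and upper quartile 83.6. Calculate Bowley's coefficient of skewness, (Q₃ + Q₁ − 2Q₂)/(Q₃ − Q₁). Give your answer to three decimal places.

-0.446

numerator: Q₃ + Q₁ − 2Q₂ = 83.6 + 33.8 − 2×69.8 = -22.2000
denominator: Q₃ − Q₁ = 83.6 − 33.8 = 49.8000
Bowley skewness = -22.2000 / 49.8000 ≈ -0.446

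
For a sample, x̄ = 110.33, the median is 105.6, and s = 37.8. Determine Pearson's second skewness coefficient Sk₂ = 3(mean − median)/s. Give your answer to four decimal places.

0.3754

Sk₂ = 3(110.33 − 105.6) / 37.8 = 3 × 4.7300 / 37.8
    = 14.1900 / 37.8 ≈ 0.3754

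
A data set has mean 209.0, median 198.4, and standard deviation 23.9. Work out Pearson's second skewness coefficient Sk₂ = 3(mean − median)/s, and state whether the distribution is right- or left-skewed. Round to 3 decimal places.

1.331, right-skewed

Sk₂ = 3(209.0 − 198.4) / 23.9 = 3 × 10.6000 / 23.9
    = 31.8000 / 23.9 ≈ 1.331
Sk₂ > 0 ⇒ mean > median ⇒ right-skewed (positive skew).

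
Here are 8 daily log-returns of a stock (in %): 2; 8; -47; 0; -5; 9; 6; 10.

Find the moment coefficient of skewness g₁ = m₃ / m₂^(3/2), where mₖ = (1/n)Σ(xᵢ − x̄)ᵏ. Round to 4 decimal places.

x̄ = (2 + 8 - 47 + 0 - 5 + 9 + 6 + 10) / 8 = -2.1250
deviations (xᵢ − x̄): 4.1250, 10.1250, -44.8750, 2.1250, -2.8750, 11.1250, 8.1250, 12.1250
Σ(xᵢ − x̄)² = 2482.8750 ⇒ m₂ = 2482.8750/8 = 310.35938
Σ(xᵢ − x̄)³ = -85577.9063 ⇒ m₃ = -85577.9063/8 = -10697.23828
m₂^(3/2) = 310.35938^(1.5) = 5467.60715
g₁ = m₃ / m₂^(3/2) = -10697.23828 / 5467.60715 ≈ -1.9565

-1.9565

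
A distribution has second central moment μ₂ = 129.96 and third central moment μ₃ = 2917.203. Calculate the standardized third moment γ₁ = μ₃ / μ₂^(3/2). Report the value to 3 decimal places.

1.969

σ = √μ₂ = √129.96 = 11.40000
σ³ = μ₂^(3/2) = 1481.54400
γ₁ = μ₃/σ³ = 2917.203 / 1481.54400 ≈ 1.969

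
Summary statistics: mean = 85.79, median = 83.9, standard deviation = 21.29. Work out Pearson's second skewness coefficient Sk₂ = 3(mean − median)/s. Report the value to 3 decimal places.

0.266

Sk₂ = 3(85.79 − 83.9) / 21.29 = 3 × 1.8900 / 21.29
    = 5.6700 / 21.29 ≈ 0.266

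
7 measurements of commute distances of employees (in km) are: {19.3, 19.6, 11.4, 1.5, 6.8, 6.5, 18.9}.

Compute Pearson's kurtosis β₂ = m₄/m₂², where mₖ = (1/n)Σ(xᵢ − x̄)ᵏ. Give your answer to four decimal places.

1.4601

x̄ = 12.0000
Σ(xᵢ − x̄)² = 326.5600 ⇒ m₂ = 46.65143
Σ(xᵢ − x̄)⁴ = 22244.1700 ⇒ m₄ = 3177.73857
m₂² = 2176.35579
β₂ = m₄/m₂² = 3177.73857 / 2176.35579 ≈ 1.4601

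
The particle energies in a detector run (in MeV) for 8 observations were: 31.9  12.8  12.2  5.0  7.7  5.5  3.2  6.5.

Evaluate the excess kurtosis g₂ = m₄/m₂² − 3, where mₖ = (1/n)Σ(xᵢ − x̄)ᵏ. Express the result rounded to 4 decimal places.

x̄ = 10.6000
Σ(xᵢ − x̄)² = 598.4400 ⇒ m₂ = 74.80500
Σ(xᵢ − x̄)⁴ = 210876.5268 ⇒ m₄ = 26359.56585
m₂² = 5595.78802
g₂ = m₄/m₂² − 3 = 4.71061 − 3 ≈ 1.7106

1.7106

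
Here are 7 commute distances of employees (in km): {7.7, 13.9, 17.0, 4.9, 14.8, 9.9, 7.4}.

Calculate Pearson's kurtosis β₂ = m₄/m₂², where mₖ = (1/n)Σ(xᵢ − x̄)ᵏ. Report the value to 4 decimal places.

1.5649

x̄ = 10.8000
Σ(xᵢ − x̄)² = 120.8400 ⇒ m₂ = 17.26286
Σ(xᵢ − x̄)⁴ = 3264.3636 ⇒ m₄ = 466.33766
m₂² = 298.00624
β₂ = m₄/m₂² = 466.33766 / 298.00624 ≈ 1.5649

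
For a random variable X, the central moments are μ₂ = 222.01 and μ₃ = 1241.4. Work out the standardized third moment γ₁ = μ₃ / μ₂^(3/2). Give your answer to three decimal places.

0.375

σ = √μ₂ = √222.01 = 14.90000
σ³ = μ₂^(3/2) = 3307.94900
γ₁ = μ₃/σ³ = 1241.4 / 3307.94900 ≈ 0.375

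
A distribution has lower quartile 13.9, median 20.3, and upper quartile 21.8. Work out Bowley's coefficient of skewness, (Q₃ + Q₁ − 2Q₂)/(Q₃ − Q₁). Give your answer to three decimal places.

numerator: Q₃ + Q₁ − 2Q₂ = 21.8 + 13.9 − 2×20.3 = -4.9000
denominator: Q₃ − Q₁ = 21.8 − 13.9 = 7.9000
Bowley skewness = -4.9000 / 7.9000 ≈ -0.620

-0.620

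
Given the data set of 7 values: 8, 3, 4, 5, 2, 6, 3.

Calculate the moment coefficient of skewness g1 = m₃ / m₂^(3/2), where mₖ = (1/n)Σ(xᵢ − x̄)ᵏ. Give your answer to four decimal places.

x̄ = (8 + 3 + 4 + 5 + 2 + 6 + 3) / 7 = 4.4286
deviations (xᵢ − x̄): 3.5714, -1.4286, -0.4286, 0.5714, -2.4286, 1.5714, -1.4286
Σ(xᵢ − x̄)² = 25.7143 ⇒ m₂ = 25.7143/7 = 3.67347
Σ(xᵢ − x̄)³ = 29.3878 ⇒ m₃ = 29.3878/7 = 4.19825
m₂^(3/2) = 3.67347^(1.5) = 7.04068
g1 = m₃ / m₂^(3/2) = 4.19825 / 7.04068 ≈ 0.5963

0.5963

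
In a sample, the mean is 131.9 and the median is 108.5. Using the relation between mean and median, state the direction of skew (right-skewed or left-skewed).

mean − median = 131.9 − 108.5 = 23.4
mean > median ⇒ the longer tail is on the right ⇒ right-skewed (positively skewed).

right-skewed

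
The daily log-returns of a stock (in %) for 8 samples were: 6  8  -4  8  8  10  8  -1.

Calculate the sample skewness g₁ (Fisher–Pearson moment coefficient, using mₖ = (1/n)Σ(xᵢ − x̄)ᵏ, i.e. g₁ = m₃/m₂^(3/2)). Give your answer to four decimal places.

-1.0868

x̄ = (6 + 8 - 4 + 8 + 8 + 10 + 8 - 1) / 8 = 5.3750
deviations (xᵢ − x̄): 0.6250, 2.6250, -9.3750, 2.6250, 2.6250, 4.6250, 2.6250, -6.3750
Σ(xᵢ − x̄)² = 177.8750 ⇒ m₂ = 177.8750/8 = 22.23438
Σ(xᵢ − x̄)³ = -911.5313 ⇒ m₃ = -911.5313/8 = -113.94141
m₂^(3/2) = 22.23438^(1.5) = 104.84251
g₁ = m₃ / m₂^(3/2) = -113.94141 / 104.84251 ≈ -1.0868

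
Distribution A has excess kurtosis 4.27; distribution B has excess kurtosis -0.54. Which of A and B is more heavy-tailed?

Higher excess kurtosis ⇒ heavier tails relative to the normal distribution.
4.27 vs -0.54: the larger is 4.27, so A has heavier tails. (A is leptokurtic — heavier-than-normal tails; the other is platykurtic.)

A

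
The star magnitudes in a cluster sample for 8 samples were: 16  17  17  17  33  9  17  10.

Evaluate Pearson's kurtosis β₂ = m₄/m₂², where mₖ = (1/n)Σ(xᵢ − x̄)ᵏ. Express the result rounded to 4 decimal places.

4.2094

x̄ = 17.0000
Σ(xᵢ − x̄)² = 370.0000 ⇒ m₂ = 46.25000
Σ(xᵢ − x̄)⁴ = 72034.0000 ⇒ m₄ = 9004.25000
m₂² = 2139.06250
β₂ = m₄/m₂² = 9004.25000 / 2139.06250 ≈ 4.2094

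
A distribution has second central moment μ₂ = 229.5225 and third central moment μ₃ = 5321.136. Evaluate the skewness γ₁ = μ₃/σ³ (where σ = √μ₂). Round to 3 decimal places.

σ = √μ₂ = √229.5225 = 15.15000
σ³ = μ₂^(3/2) = 3477.26588
γ₁ = μ₃/σ³ = 5321.136 / 3477.26588 ≈ 1.530

1.530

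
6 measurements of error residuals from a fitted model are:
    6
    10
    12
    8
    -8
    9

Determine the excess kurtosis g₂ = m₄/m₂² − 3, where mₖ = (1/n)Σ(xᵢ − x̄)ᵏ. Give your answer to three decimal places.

x̄ = 6.1667
Σ(xᵢ − x̄)² = 260.8333 ⇒ m₂ = 43.47222
Σ(xᵢ − x̄)⁴ = 41727.8194 ⇒ m₄ = 6954.63657
m₂² = 1889.83410
g₂ = m₄/m₂² − 3 = 3.68002 − 3 ≈ 0.680

0.680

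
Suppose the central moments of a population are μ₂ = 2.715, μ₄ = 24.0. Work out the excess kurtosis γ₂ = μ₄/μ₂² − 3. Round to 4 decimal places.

μ₂² = 2.715² = 7.37122
μ₄/μ₂² = 24.0 / 7.37122 = 3.25590
γ₂ = 3.25590 − 3 ≈ 0.2559

0.2559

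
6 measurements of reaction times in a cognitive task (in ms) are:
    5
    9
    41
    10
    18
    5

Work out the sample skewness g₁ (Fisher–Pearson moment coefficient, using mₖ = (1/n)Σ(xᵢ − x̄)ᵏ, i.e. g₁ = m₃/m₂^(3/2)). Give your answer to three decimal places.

1.366

x̄ = (5 + 9 + 41 + 10 + 18 + 5) / 6 = 14.6667
deviations (xᵢ − x̄): -9.6667, -5.6667, 26.3333, -4.6667, 3.3333, -9.6667
Σ(xᵢ − x̄)² = 945.3333 ⇒ m₂ = 945.3333/6 = 157.55556
Σ(xᵢ − x̄)³ = 16207.5556 ⇒ m₃ = 16207.5556/6 = 2701.25926
m₂^(3/2) = 157.55556^(1.5) = 1977.65523
g₁ = m₃ / m₂^(3/2) = 2701.25926 / 1977.65523 ≈ 1.366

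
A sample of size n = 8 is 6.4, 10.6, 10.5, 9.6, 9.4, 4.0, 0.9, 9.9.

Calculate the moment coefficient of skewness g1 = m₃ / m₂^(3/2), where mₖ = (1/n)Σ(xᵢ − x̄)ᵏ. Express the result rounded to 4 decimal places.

-0.9686

x̄ = (6.4 + 10.6 + 10.5 + 9.6 + 9.4 + 4.0 + 0.9 + 9.9) / 8 = 7.6625
deviations (xᵢ − x̄): -1.2625, 2.9375, 2.8375, 1.9375, 1.7375, -3.6625, -6.7625, 2.2375
Σ(xᵢ − x̄)² = 89.1987 ⇒ m₂ = 89.1987/8 = 11.14984
Σ(xᵢ − x̄)³ = -288.4857 ⇒ m₃ = -288.4857/8 = -36.06071
m₂^(3/2) = 11.14984^(1.5) = 37.23087
g1 = m₃ / m₂^(3/2) = -36.06071 / 37.23087 ≈ -0.9686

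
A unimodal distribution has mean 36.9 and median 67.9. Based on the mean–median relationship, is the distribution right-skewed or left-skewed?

left-skewed

mean − median = 36.9 − 67.9 = -31.0
mean < median ⇒ the longer tail is on the left ⇒ left-skewed (negatively skewed).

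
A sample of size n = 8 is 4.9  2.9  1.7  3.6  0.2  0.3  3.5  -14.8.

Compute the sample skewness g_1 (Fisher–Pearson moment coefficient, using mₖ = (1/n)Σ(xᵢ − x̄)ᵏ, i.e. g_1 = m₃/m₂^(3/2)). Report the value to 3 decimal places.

x̄ = (4.9 + 2.9 + 1.7 + 3.6 + 0.2 + 0.3 + 3.5 - 14.8) / 8 = 0.2875
deviations (xᵢ − x̄): 4.6125, 2.6125, 1.4125, 3.3125, -0.0875, 0.0125, 3.2125, -15.0875
Σ(xᵢ − x̄)² = 279.0288 ⇒ m₂ = 279.0288/8 = 34.87859
Σ(xᵢ − x̄)³ = -3246.1274 ⇒ m₃ = -3246.1274/8 = -405.76593
m₂^(3/2) = 34.87859^(1.5) = 205.98635
g_1 = m₃ / m₂^(3/2) = -405.76593 / 205.98635 ≈ -1.970

-1.970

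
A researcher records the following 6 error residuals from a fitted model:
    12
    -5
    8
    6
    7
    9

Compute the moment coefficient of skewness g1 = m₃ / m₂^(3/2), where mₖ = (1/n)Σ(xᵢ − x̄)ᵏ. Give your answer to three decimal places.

x̄ = (12 - 5 + 8 + 6 + 7 + 9) / 6 = 6.1667
deviations (xᵢ − x̄): 5.8333, -11.1667, 1.8333, -0.1667, 0.8333, 2.8333
Σ(xᵢ − x̄)² = 170.8333 ⇒ m₂ = 170.8333/6 = 28.47222
Σ(xᵢ − x̄)³ = -1164.4444 ⇒ m₃ = -1164.4444/6 = -194.07407
m₂^(3/2) = 28.47222^(1.5) = 151.92598
g1 = m₃ / m₂^(3/2) = -194.07407 / 151.92598 ≈ -1.277

-1.277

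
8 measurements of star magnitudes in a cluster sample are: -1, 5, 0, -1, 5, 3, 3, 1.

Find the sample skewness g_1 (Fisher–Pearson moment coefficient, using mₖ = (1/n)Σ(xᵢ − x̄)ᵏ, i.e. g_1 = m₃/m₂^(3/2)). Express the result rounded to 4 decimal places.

0.0916

x̄ = (-1 + 5 + 0 - 1 + 5 + 3 + 3 + 1) / 8 = 1.8750
deviations (xᵢ − x̄): -2.8750, 3.1250, -1.8750, -2.8750, 3.1250, 1.1250, 1.1250, -0.8750
Σ(xᵢ − x̄)² = 42.8750 ⇒ m₂ = 42.8750/8 = 5.35938
Σ(xᵢ − x̄)³ = 9.0938 ⇒ m₃ = 9.0938/8 = 1.13672
m₂^(3/2) = 5.35938^(1.5) = 12.40713
g_1 = m₃ / m₂^(3/2) = 1.13672 / 12.40713 ≈ 0.0916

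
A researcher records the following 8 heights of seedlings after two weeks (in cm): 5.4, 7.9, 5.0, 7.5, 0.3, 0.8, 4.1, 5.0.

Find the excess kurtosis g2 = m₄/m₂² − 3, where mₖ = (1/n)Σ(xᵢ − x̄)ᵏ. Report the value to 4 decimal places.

-0.9938

x̄ = 4.5000
Σ(xᵢ − x̄)² = 53.3600 ⇒ m₂ = 6.67000
Σ(xᵢ − x̄)⁴ = 714.0260 ⇒ m₄ = 89.25325
m₂² = 44.48890
g2 = m₄/m₂² − 3 = 2.00619 − 3 ≈ -0.9938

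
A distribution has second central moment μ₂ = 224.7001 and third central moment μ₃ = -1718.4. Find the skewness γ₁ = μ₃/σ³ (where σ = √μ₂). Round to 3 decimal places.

-0.510

σ = √μ₂ = √224.7001 = 14.99000
σ³ = μ₂^(3/2) = 3368.25450
γ₁ = μ₃/σ³ = -1718.4 / 3368.25450 ≈ -0.510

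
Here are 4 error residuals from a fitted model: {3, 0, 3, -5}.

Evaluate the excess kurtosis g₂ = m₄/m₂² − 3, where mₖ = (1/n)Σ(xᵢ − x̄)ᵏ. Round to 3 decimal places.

-1.087

x̄ = 0.2500
Σ(xᵢ − x̄)² = 42.7500 ⇒ m₂ = 10.68750
Σ(xᵢ − x̄)⁴ = 874.0781 ⇒ m₄ = 218.51953
m₂² = 114.22266
g₂ = m₄/m₂² − 3 = 1.91310 − 3 ≈ -1.087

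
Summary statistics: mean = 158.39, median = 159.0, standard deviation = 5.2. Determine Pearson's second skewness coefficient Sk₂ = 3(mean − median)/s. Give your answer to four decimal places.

Sk₂ = 3(158.39 − 159.0) / 5.2 = 3 × -0.6100 / 5.2
    = -1.8300 / 5.2 ≈ -0.3519

-0.3519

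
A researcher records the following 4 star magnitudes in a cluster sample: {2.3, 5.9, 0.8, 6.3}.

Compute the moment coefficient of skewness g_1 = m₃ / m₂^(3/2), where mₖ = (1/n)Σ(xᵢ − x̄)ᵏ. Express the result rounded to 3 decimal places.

-0.139

x̄ = (2.3 + 5.9 + 0.8 + 6.3) / 4 = 3.8250
deviations (xᵢ − x̄): -1.5250, 2.0750, -3.0250, 2.4750
Σ(xᵢ − x̄)² = 21.9075 ⇒ m₂ = 21.9075/4 = 5.47688
Σ(xᵢ − x̄)³ = -7.1321 ⇒ m₃ = -7.1321/4 = -1.78303
m₂^(3/2) = 5.47688^(1.5) = 12.81738
g_1 = m₃ / m₂^(3/2) = -1.78303 / 12.81738 ≈ -0.139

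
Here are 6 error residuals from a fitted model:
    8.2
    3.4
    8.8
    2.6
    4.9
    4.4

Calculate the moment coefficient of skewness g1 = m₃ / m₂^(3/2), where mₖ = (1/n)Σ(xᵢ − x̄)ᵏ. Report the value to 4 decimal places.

0.4207

x̄ = (8.2 + 3.4 + 8.8 + 2.6 + 4.9 + 4.4) / 6 = 5.3833
deviations (xᵢ − x̄): 2.8167, -1.9833, 3.4167, -2.7833, -0.4833, -0.9833
Σ(xᵢ − x̄)² = 32.4883 ⇒ m₂ = 32.4883/6 = 5.41472
Σ(xᵢ − x̄)³ = 31.8034 ⇒ m₃ = 31.8034/6 = 5.30057
m₂^(3/2) = 5.41472^(1.5) = 12.59982
g1 = m₃ / m₂^(3/2) = 5.30057 / 12.59982 ≈ 0.4207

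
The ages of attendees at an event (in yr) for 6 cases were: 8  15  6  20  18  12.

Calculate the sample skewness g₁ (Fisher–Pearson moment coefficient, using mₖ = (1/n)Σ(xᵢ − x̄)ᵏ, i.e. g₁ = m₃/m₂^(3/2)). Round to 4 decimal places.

x̄ = (8 + 15 + 6 + 20 + 18 + 12) / 6 = 13.1667
deviations (xᵢ − x̄): -5.1667, 1.8333, -7.1667, 6.8333, 4.8333, -1.1667
Σ(xᵢ − x̄)² = 152.8333 ⇒ m₂ = 152.8333/6 = 25.47222
Σ(xᵢ − x̄)³ = -69.4444 ⇒ m₃ = -69.4444/6 = -11.57407
m₂^(3/2) = 25.47222^(1.5) = 128.55834
g₁ = m₃ / m₂^(3/2) = -11.57407 / 128.55834 ≈ -0.0900

-0.0900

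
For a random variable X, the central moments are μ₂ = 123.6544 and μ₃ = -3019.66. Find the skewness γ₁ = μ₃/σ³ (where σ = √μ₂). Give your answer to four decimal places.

σ = √μ₂ = √123.6544 = 11.12000
σ³ = μ₂^(3/2) = 1375.03693
γ₁ = μ₃/σ³ = -3019.66 / 1375.03693 ≈ -2.1961

-2.1961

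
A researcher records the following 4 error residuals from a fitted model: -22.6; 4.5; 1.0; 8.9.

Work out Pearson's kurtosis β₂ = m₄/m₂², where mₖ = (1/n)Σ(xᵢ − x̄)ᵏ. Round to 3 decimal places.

x̄ = -2.0500
Σ(xᵢ − x̄)² = 594.4100 ⇒ m₂ = 148.60250
Σ(xᵢ − x̄)⁴ = 194643.1720 ⇒ m₄ = 48660.79301
m₂² = 22082.70301
β₂ = m₄/m₂² = 48660.79301 / 22082.70301 ≈ 2.204

2.204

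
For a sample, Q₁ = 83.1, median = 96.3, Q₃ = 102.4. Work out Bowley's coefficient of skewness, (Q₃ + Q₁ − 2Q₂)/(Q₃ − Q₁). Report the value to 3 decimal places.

-0.368

numerator: Q₃ + Q₁ − 2Q₂ = 102.4 + 83.1 − 2×96.3 = -7.1000
denominator: Q₃ − Q₁ = 102.4 − 83.1 = 19.3000
Bowley skewness = -7.1000 / 19.3000 ≈ -0.368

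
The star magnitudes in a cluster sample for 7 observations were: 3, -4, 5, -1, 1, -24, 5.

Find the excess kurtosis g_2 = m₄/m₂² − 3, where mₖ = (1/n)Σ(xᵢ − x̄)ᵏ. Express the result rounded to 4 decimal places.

1.2539

x̄ = -2.1429
Σ(xᵢ − x̄)² = 620.8571 ⇒ m₂ = 88.69388
Σ(xᵢ − x̄)⁴ = 234247.3178 ⇒ m₄ = 33463.90254
m₂² = 7866.60392
g_2 = m₄/m₂² − 3 = 4.25392 − 3 ≈ 1.2539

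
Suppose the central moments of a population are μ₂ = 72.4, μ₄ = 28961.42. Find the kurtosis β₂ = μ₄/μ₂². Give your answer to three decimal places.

μ₂² = 72.4² = 5241.76000
μ₄/μ₂² = 28961.42 / 5241.76000 = 5.52513
β₂ ≈ 5.525

5.525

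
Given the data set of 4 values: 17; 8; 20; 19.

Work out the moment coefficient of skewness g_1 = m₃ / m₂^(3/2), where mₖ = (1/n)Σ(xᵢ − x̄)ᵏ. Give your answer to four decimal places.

-0.9838

x̄ = (17 + 8 + 20 + 19) / 4 = 16.0000
deviations (xᵢ − x̄): 1.0000, -8.0000, 4.0000, 3.0000
Σ(xᵢ − x̄)² = 90.0000 ⇒ m₂ = 90.0000/4 = 22.50000
Σ(xᵢ − x̄)³ = -420.0000 ⇒ m₃ = -420.0000/4 = -105.00000
m₂^(3/2) = 22.50000^(1.5) = 106.72687
g_1 = m₃ / m₂^(3/2) = -105.00000 / 106.72687 ≈ -0.9838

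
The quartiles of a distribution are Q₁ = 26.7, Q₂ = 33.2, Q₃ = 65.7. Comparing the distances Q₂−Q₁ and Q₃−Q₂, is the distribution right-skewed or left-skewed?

Q₂ − Q₁ = 6.5;  Q₃ − Q₂ = 32.5
Q₃ − Q₂ > Q₂ − Q₁ ⇒ the upper half is more spread out ⇒ right-skewed.

right-skewed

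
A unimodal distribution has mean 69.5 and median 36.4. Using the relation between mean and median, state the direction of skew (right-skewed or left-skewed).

mean − median = 69.5 − 36.4 = 33.1
mean > median ⇒ the longer tail is on the right ⇒ right-skewed (positively skewed).

right-skewed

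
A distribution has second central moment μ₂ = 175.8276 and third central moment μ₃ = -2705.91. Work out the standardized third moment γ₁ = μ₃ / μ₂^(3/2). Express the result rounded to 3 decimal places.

σ = √μ₂ = √175.8276 = 13.26000
σ³ = μ₂^(3/2) = 2331.47398
γ₁ = μ₃/σ³ = -2705.91 / 2331.47398 ≈ -1.161

-1.161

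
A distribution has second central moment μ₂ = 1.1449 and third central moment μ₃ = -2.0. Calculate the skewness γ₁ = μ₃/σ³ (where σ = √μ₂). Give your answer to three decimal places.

-1.633

σ = √μ₂ = √1.1449 = 1.07000
σ³ = μ₂^(3/2) = 1.22504
γ₁ = μ₃/σ³ = -2.0 / 1.22504 ≈ -1.633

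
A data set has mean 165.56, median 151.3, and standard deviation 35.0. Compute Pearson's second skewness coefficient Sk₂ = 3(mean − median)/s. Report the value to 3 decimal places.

1.222

Sk₂ = 3(165.56 − 151.3) / 35.0 = 3 × 14.2600 / 35.0
    = 42.7800 / 35.0 ≈ 1.222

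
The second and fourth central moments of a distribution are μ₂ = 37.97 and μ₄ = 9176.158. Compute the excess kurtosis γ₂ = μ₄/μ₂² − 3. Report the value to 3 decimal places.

μ₂² = 37.97² = 1441.72090
μ₄/μ₂² = 9176.158 / 1441.72090 = 6.36473
γ₂ = 6.36473 − 3 ≈ 3.365

3.365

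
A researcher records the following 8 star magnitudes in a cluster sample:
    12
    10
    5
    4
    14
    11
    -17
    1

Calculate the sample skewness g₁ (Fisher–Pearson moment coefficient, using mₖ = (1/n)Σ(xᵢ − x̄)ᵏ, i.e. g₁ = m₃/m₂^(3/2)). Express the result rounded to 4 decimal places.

x̄ = (12 + 10 + 5 + 4 + 14 + 11 - 17 + 1) / 8 = 5.0000
deviations (xᵢ − x̄): 7.0000, 5.0000, 0.0000, -1.0000, 9.0000, 6.0000, -22.0000, -4.0000
Σ(xᵢ − x̄)² = 692.0000 ⇒ m₂ = 692.0000/8 = 86.50000
Σ(xᵢ − x̄)³ = -9300.0000 ⇒ m₃ = -9300.0000/8 = -1162.50000
m₂^(3/2) = 86.50000^(1.5) = 804.49650
g₁ = m₃ / m₂^(3/2) = -1162.50000 / 804.49650 ≈ -1.4450

-1.4450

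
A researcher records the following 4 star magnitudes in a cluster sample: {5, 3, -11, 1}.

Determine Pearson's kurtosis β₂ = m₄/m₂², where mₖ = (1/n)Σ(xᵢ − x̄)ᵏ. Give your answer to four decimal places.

x̄ = -0.5000
Σ(xᵢ − x̄)² = 155.0000 ⇒ m₂ = 38.75000
Σ(xᵢ − x̄)⁴ = 13225.2500 ⇒ m₄ = 3306.31250
m₂² = 1501.56250
β₂ = m₄/m₂² = 3306.31250 / 1501.56250 ≈ 2.2019

2.2019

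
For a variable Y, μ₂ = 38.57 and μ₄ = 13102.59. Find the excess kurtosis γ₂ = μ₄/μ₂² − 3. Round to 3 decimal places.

μ₂² = 38.57² = 1487.64490
μ₄/μ₂² = 13102.59 / 1487.64490 = 8.80761
γ₂ = 8.80761 − 3 ≈ 5.808

5.808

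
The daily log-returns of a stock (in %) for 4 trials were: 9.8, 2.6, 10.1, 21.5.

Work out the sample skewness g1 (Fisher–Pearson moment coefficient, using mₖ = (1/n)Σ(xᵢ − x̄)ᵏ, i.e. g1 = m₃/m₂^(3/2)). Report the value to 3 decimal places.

x̄ = (9.8 + 2.6 + 10.1 + 21.5) / 4 = 11.0000
deviations (xᵢ − x̄): -1.2000, -8.4000, -0.9000, 10.5000
Σ(xᵢ − x̄)² = 183.0600 ⇒ m₂ = 183.0600/4 = 45.76500
Σ(xᵢ − x̄)³ = 562.4640 ⇒ m₃ = 562.4640/4 = 140.61600
m₂^(3/2) = 45.76500^(1.5) = 309.59946
g1 = m₃ / m₂^(3/2) = 140.61600 / 309.59946 ≈ 0.454

0.454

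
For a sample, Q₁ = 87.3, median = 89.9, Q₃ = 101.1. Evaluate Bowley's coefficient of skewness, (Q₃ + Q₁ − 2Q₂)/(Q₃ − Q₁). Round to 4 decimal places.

numerator: Q₃ + Q₁ − 2Q₂ = 101.1 + 87.3 − 2×89.9 = 8.6000
denominator: Q₃ − Q₁ = 101.1 − 87.3 = 13.8000
Bowley skewness = 8.6000 / 13.8000 ≈ 0.6232

0.6232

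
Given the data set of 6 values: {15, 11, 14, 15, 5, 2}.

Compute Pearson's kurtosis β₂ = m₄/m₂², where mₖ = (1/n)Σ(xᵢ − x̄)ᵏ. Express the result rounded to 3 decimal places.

1.681

x̄ = 10.3333
Σ(xᵢ − x̄)² = 155.3333 ⇒ m₂ = 25.88889
Σ(xᵢ − x̄)⁴ = 6761.1111 ⇒ m₄ = 1126.85185
m₂² = 670.23457
β₂ = m₄/m₂² = 1126.85185 / 670.23457 ≈ 1.681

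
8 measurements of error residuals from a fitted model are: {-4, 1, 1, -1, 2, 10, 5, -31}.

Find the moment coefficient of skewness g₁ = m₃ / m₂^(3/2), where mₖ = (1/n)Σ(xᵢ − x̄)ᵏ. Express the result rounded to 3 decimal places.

x̄ = (-4 + 1 + 1 - 1 + 2 + 10 + 5 - 31) / 8 = -2.1250
deviations (xᵢ − x̄): -1.8750, 3.1250, 3.1250, 1.1250, 4.1250, 12.1250, 7.1250, -28.8750
Σ(xᵢ − x̄)² = 1072.8750 ⇒ m₂ = 1072.8750/8 = 134.10938
Σ(xᵢ − x̄)³ = -21804.6563 ⇒ m₃ = -21804.6563/8 = -2725.58203
m₂^(3/2) = 134.10938^(1.5) = 1553.06169
g₁ = m₃ / m₂^(3/2) = -2725.58203 / 1553.06169 ≈ -1.755

-1.755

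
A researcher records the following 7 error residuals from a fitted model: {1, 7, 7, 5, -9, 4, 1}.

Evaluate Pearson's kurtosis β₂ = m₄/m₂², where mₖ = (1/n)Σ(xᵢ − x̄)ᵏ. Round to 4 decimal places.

3.5177

x̄ = 2.2857
Σ(xᵢ − x̄)² = 185.4286 ⇒ m₂ = 26.48980
Σ(xᵢ − x̄)⁴ = 17278.6764 ⇒ m₄ = 2468.38234
m₂² = 701.70929
β₂ = m₄/m₂² = 2468.38234 / 701.70929 ≈ 3.5177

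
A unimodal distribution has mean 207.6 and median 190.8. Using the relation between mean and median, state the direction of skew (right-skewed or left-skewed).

right-skewed

mean − median = 207.6 − 190.8 = 16.8
mean > median ⇒ the longer tail is on the right ⇒ right-skewed (positively skewed).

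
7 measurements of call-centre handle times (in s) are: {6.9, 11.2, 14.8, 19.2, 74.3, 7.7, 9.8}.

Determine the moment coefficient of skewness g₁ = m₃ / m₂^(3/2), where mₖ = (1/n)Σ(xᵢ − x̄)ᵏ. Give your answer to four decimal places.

1.9125

x̄ = (6.9 + 11.2 + 14.8 + 19.2 + 74.3 + 7.7 + 9.8) / 7 = 20.5571
deviations (xᵢ − x̄): -13.6571, -9.3571, -5.7571, -1.3571, 53.7429, -12.8571, -10.7571
Σ(xᵢ − x̄)² = 3478.3771 ⇒ m₂ = 3478.3771/7 = 496.91102
Σ(xᵢ − x̄)³ = 148295.1795 ⇒ m₃ = 148295.1795/7 = 21185.02564
m₂^(3/2) = 496.91102^(1.5) = 11076.89255
g₁ = m₃ / m₂^(3/2) = 21185.02564 / 11076.89255 ≈ 1.9125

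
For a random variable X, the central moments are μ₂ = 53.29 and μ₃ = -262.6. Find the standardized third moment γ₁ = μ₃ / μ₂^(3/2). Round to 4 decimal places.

σ = √μ₂ = √53.29 = 7.30000
σ³ = μ₂^(3/2) = 389.01700
γ₁ = μ₃/σ³ = -262.6 / 389.01700 ≈ -0.6750

-0.6750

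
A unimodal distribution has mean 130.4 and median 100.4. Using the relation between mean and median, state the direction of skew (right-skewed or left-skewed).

right-skewed

mean − median = 130.4 − 100.4 = 30.0
mean > median ⇒ the longer tail is on the right ⇒ right-skewed (positively skewed).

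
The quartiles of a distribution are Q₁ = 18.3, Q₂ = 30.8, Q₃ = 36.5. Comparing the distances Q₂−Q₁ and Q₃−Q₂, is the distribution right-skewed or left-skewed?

Q₂ − Q₁ = 12.5;  Q₃ − Q₂ = 5.7
Q₂ − Q₁ > Q₃ − Q₂ ⇒ the lower half is more spread out ⇒ left-skewed.

left-skewed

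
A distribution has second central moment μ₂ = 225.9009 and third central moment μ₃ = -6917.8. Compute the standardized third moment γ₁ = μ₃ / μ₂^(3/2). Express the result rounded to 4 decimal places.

-2.0375

σ = √μ₂ = √225.9009 = 15.03000
σ³ = μ₂^(3/2) = 3395.29053
γ₁ = μ₃/σ³ = -6917.8 / 3395.29053 ≈ -2.0375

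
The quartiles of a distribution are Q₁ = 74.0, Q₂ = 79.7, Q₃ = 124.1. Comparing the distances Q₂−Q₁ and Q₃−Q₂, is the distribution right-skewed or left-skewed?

Q₂ − Q₁ = 5.7;  Q₃ − Q₂ = 44.4
Q₃ − Q₂ > Q₂ − Q₁ ⇒ the upper half is more spread out ⇒ right-skewed.

right-skewed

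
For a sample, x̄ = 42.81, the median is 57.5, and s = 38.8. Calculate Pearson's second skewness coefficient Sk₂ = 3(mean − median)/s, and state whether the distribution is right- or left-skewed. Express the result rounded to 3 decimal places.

Sk₂ = 3(42.81 − 57.5) / 38.8 = 3 × -14.6900 / 38.8
    = -44.0700 / 38.8 ≈ -1.136
Sk₂ < 0 ⇒ mean < median ⇒ left-skewed (negative skew).

-1.136, left-skewed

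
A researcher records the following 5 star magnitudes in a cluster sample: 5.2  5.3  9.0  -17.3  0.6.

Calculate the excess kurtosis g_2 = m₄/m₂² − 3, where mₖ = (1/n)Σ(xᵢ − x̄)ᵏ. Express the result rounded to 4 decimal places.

x̄ = 0.5600
Σ(xᵢ − x̄)² = 434.2120 ⇒ m₂ = 86.84240
Σ(xᵢ − x̄)⁴ = 107790.5277 ⇒ m₄ = 21558.10554
m₂² = 7541.60244
g_2 = m₄/m₂² − 3 = 2.85856 − 3 ≈ -0.1414

-0.1414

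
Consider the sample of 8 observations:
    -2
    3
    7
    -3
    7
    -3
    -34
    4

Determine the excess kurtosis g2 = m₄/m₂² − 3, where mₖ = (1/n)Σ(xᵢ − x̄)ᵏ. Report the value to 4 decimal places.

2.0979

x̄ = -2.6250
Σ(xᵢ − x̄)² = 1245.8750 ⇒ m₂ = 155.73438
Σ(xᵢ − x̄)⁴ = 989117.1816 ⇒ m₄ = 123639.64771
m₂² = 24253.19556
g2 = m₄/m₂² − 3 = 5.09787 − 3 ≈ 2.0979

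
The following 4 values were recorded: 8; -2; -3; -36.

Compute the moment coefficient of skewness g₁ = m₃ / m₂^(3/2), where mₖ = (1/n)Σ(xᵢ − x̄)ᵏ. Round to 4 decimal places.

-0.9140

x̄ = (8 - 2 - 3 - 36) / 4 = -8.2500
deviations (xᵢ − x̄): 16.2500, 6.2500, 5.2500, -27.7500
Σ(xᵢ − x̄)² = 1100.7500 ⇒ m₂ = 1100.7500/4 = 275.18750
Σ(xᵢ − x̄)³ = -16689.3750 ⇒ m₃ = -16689.3750/4 = -4172.34375
m₂^(3/2) = 275.18750^(1.5) = 4565.02389
g₁ = m₃ / m₂^(3/2) = -4172.34375 / 4565.02389 ≈ -0.9140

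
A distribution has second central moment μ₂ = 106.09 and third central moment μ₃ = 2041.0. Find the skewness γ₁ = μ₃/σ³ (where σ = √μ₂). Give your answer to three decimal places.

σ = √μ₂ = √106.09 = 10.30000
σ³ = μ₂^(3/2) = 1092.72700
γ₁ = μ₃/σ³ = 2041.0 / 1092.72700 ≈ 1.868

1.868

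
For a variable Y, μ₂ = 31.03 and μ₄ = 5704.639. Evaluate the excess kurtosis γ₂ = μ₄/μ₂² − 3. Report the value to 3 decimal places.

2.925

μ₂² = 31.03² = 962.86090
μ₄/μ₂² = 5704.639 / 962.86090 = 5.92468
γ₂ = 5.92468 − 3 ≈ 2.925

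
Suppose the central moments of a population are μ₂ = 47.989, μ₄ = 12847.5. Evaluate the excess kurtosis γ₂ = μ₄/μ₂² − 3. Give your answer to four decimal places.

μ₂² = 47.989² = 2302.94412
μ₄/μ₂² = 12847.5 / 2302.94412 = 5.57873
γ₂ = 5.57873 − 3 ≈ 2.5787

2.5787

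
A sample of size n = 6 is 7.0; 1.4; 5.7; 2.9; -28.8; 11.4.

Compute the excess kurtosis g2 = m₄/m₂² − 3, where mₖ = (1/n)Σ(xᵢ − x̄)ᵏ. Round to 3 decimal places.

0.815

x̄ = -0.0667
Σ(xᵢ − x̄)² = 1051.2333 ⇒ m₂ = 175.20556
Σ(xᵢ − x̄)⁴ = 702592.5844 ⇒ m₄ = 117098.76406
m₂² = 30696.98670
g2 = m₄/m₂² − 3 = 3.81467 − 3 ≈ 0.815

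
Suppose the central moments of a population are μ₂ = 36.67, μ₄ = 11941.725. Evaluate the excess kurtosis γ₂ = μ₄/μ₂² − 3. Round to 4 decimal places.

5.8807

μ₂² = 36.67² = 1344.68890
μ₄/μ₂² = 11941.725 / 1344.68890 = 8.88066
γ₂ = 8.88066 − 3 ≈ 5.8807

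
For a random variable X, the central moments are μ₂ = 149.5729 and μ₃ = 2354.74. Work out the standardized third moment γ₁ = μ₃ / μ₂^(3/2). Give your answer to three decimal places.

1.287

σ = √μ₂ = √149.5729 = 12.23000
σ³ = μ₂^(3/2) = 1829.27657
γ₁ = μ₃/σ³ = 2354.74 / 1829.27657 ≈ 1.287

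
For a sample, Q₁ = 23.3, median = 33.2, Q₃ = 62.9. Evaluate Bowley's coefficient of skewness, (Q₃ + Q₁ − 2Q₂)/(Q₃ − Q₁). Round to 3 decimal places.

numerator: Q₃ + Q₁ − 2Q₂ = 62.9 + 23.3 − 2×33.2 = 19.8000
denominator: Q₃ − Q₁ = 62.9 − 23.3 = 39.6000
Bowley skewness = 19.8000 / 39.6000 ≈ 0.500

0.500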